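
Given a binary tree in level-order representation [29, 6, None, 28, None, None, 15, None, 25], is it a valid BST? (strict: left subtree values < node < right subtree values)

Level-order array: [29, 6, None, 28, None, None, 15, None, 25]
Validate using subtree bounds (lo, hi): at each node, require lo < value < hi,
then recurse left with hi=value and right with lo=value.
Preorder trace (stopping at first violation):
  at node 29 with bounds (-inf, +inf): OK
  at node 6 with bounds (-inf, 29): OK
  at node 28 with bounds (-inf, 6): VIOLATION
Node 28 violates its bound: not (-inf < 28 < 6).
Result: Not a valid BST


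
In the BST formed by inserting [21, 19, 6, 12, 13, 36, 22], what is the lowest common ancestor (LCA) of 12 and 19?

Tree insertion order: [21, 19, 6, 12, 13, 36, 22]
Tree (level-order array): [21, 19, 36, 6, None, 22, None, None, 12, None, None, None, 13]
In a BST, the LCA of p=12, q=19 is the first node v on the
root-to-leaf path with p <= v <= q (go left if both < v, right if both > v).
Walk from root:
  at 21: both 12 and 19 < 21, go left
  at 19: 12 <= 19 <= 19, this is the LCA
LCA = 19


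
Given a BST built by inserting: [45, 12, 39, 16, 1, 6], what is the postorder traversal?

Tree insertion order: [45, 12, 39, 16, 1, 6]
Tree (level-order array): [45, 12, None, 1, 39, None, 6, 16]
Postorder traversal: [6, 1, 16, 39, 12, 45]


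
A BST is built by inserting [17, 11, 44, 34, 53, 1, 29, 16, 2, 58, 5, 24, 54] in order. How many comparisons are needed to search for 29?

Search path for 29: 17 -> 44 -> 34 -> 29
Found: True
Comparisons: 4


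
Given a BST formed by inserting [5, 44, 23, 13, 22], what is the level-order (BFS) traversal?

Tree insertion order: [5, 44, 23, 13, 22]
Tree (level-order array): [5, None, 44, 23, None, 13, None, None, 22]
BFS from the root, enqueuing left then right child of each popped node:
  queue [5] -> pop 5, enqueue [44], visited so far: [5]
  queue [44] -> pop 44, enqueue [23], visited so far: [5, 44]
  queue [23] -> pop 23, enqueue [13], visited so far: [5, 44, 23]
  queue [13] -> pop 13, enqueue [22], visited so far: [5, 44, 23, 13]
  queue [22] -> pop 22, enqueue [none], visited so far: [5, 44, 23, 13, 22]
Result: [5, 44, 23, 13, 22]


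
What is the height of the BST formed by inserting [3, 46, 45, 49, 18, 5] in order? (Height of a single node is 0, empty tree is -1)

Insertion order: [3, 46, 45, 49, 18, 5]
Tree (level-order array): [3, None, 46, 45, 49, 18, None, None, None, 5]
Compute height bottom-up (empty subtree = -1):
  height(5) = 1 + max(-1, -1) = 0
  height(18) = 1 + max(0, -1) = 1
  height(45) = 1 + max(1, -1) = 2
  height(49) = 1 + max(-1, -1) = 0
  height(46) = 1 + max(2, 0) = 3
  height(3) = 1 + max(-1, 3) = 4
Height = 4


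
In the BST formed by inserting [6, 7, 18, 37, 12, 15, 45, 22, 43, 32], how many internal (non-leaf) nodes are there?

Tree built from: [6, 7, 18, 37, 12, 15, 45, 22, 43, 32]
Tree (level-order array): [6, None, 7, None, 18, 12, 37, None, 15, 22, 45, None, None, None, 32, 43]
Rule: An internal node has at least one child.
Per-node child counts:
  node 6: 1 child(ren)
  node 7: 1 child(ren)
  node 18: 2 child(ren)
  node 12: 1 child(ren)
  node 15: 0 child(ren)
  node 37: 2 child(ren)
  node 22: 1 child(ren)
  node 32: 0 child(ren)
  node 45: 1 child(ren)
  node 43: 0 child(ren)
Matching nodes: [6, 7, 18, 12, 37, 22, 45]
Count of internal (non-leaf) nodes: 7


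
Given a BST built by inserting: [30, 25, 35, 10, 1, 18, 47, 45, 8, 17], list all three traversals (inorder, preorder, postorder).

Tree insertion order: [30, 25, 35, 10, 1, 18, 47, 45, 8, 17]
Tree (level-order array): [30, 25, 35, 10, None, None, 47, 1, 18, 45, None, None, 8, 17]
Inorder (L, root, R): [1, 8, 10, 17, 18, 25, 30, 35, 45, 47]
Preorder (root, L, R): [30, 25, 10, 1, 8, 18, 17, 35, 47, 45]
Postorder (L, R, root): [8, 1, 17, 18, 10, 25, 45, 47, 35, 30]


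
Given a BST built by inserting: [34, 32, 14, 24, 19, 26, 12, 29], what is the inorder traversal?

Tree insertion order: [34, 32, 14, 24, 19, 26, 12, 29]
Tree (level-order array): [34, 32, None, 14, None, 12, 24, None, None, 19, 26, None, None, None, 29]
Inorder traversal: [12, 14, 19, 24, 26, 29, 32, 34]


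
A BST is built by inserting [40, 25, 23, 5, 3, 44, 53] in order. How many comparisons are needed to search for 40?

Search path for 40: 40
Found: True
Comparisons: 1


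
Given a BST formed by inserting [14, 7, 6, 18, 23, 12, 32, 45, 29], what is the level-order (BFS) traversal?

Tree insertion order: [14, 7, 6, 18, 23, 12, 32, 45, 29]
Tree (level-order array): [14, 7, 18, 6, 12, None, 23, None, None, None, None, None, 32, 29, 45]
BFS from the root, enqueuing left then right child of each popped node:
  queue [14] -> pop 14, enqueue [7, 18], visited so far: [14]
  queue [7, 18] -> pop 7, enqueue [6, 12], visited so far: [14, 7]
  queue [18, 6, 12] -> pop 18, enqueue [23], visited so far: [14, 7, 18]
  queue [6, 12, 23] -> pop 6, enqueue [none], visited so far: [14, 7, 18, 6]
  queue [12, 23] -> pop 12, enqueue [none], visited so far: [14, 7, 18, 6, 12]
  queue [23] -> pop 23, enqueue [32], visited so far: [14, 7, 18, 6, 12, 23]
  queue [32] -> pop 32, enqueue [29, 45], visited so far: [14, 7, 18, 6, 12, 23, 32]
  queue [29, 45] -> pop 29, enqueue [none], visited so far: [14, 7, 18, 6, 12, 23, 32, 29]
  queue [45] -> pop 45, enqueue [none], visited so far: [14, 7, 18, 6, 12, 23, 32, 29, 45]
Result: [14, 7, 18, 6, 12, 23, 32, 29, 45]


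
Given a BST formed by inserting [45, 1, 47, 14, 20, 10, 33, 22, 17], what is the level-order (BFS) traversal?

Tree insertion order: [45, 1, 47, 14, 20, 10, 33, 22, 17]
Tree (level-order array): [45, 1, 47, None, 14, None, None, 10, 20, None, None, 17, 33, None, None, 22]
BFS from the root, enqueuing left then right child of each popped node:
  queue [45] -> pop 45, enqueue [1, 47], visited so far: [45]
  queue [1, 47] -> pop 1, enqueue [14], visited so far: [45, 1]
  queue [47, 14] -> pop 47, enqueue [none], visited so far: [45, 1, 47]
  queue [14] -> pop 14, enqueue [10, 20], visited so far: [45, 1, 47, 14]
  queue [10, 20] -> pop 10, enqueue [none], visited so far: [45, 1, 47, 14, 10]
  queue [20] -> pop 20, enqueue [17, 33], visited so far: [45, 1, 47, 14, 10, 20]
  queue [17, 33] -> pop 17, enqueue [none], visited so far: [45, 1, 47, 14, 10, 20, 17]
  queue [33] -> pop 33, enqueue [22], visited so far: [45, 1, 47, 14, 10, 20, 17, 33]
  queue [22] -> pop 22, enqueue [none], visited so far: [45, 1, 47, 14, 10, 20, 17, 33, 22]
Result: [45, 1, 47, 14, 10, 20, 17, 33, 22]


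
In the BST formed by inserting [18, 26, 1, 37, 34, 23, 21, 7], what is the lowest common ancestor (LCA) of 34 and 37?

Tree insertion order: [18, 26, 1, 37, 34, 23, 21, 7]
Tree (level-order array): [18, 1, 26, None, 7, 23, 37, None, None, 21, None, 34]
In a BST, the LCA of p=34, q=37 is the first node v on the
root-to-leaf path with p <= v <= q (go left if both < v, right if both > v).
Walk from root:
  at 18: both 34 and 37 > 18, go right
  at 26: both 34 and 37 > 26, go right
  at 37: 34 <= 37 <= 37, this is the LCA
LCA = 37


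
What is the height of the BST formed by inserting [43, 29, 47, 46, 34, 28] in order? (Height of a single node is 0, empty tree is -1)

Insertion order: [43, 29, 47, 46, 34, 28]
Tree (level-order array): [43, 29, 47, 28, 34, 46]
Compute height bottom-up (empty subtree = -1):
  height(28) = 1 + max(-1, -1) = 0
  height(34) = 1 + max(-1, -1) = 0
  height(29) = 1 + max(0, 0) = 1
  height(46) = 1 + max(-1, -1) = 0
  height(47) = 1 + max(0, -1) = 1
  height(43) = 1 + max(1, 1) = 2
Height = 2


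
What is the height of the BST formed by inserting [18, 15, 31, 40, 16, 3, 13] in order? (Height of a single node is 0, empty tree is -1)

Insertion order: [18, 15, 31, 40, 16, 3, 13]
Tree (level-order array): [18, 15, 31, 3, 16, None, 40, None, 13]
Compute height bottom-up (empty subtree = -1):
  height(13) = 1 + max(-1, -1) = 0
  height(3) = 1 + max(-1, 0) = 1
  height(16) = 1 + max(-1, -1) = 0
  height(15) = 1 + max(1, 0) = 2
  height(40) = 1 + max(-1, -1) = 0
  height(31) = 1 + max(-1, 0) = 1
  height(18) = 1 + max(2, 1) = 3
Height = 3


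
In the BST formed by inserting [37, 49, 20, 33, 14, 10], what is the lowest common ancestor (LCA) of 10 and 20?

Tree insertion order: [37, 49, 20, 33, 14, 10]
Tree (level-order array): [37, 20, 49, 14, 33, None, None, 10]
In a BST, the LCA of p=10, q=20 is the first node v on the
root-to-leaf path with p <= v <= q (go left if both < v, right if both > v).
Walk from root:
  at 37: both 10 and 20 < 37, go left
  at 20: 10 <= 20 <= 20, this is the LCA
LCA = 20


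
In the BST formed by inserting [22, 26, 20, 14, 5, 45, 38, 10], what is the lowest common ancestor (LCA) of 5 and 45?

Tree insertion order: [22, 26, 20, 14, 5, 45, 38, 10]
Tree (level-order array): [22, 20, 26, 14, None, None, 45, 5, None, 38, None, None, 10]
In a BST, the LCA of p=5, q=45 is the first node v on the
root-to-leaf path with p <= v <= q (go left if both < v, right if both > v).
Walk from root:
  at 22: 5 <= 22 <= 45, this is the LCA
LCA = 22


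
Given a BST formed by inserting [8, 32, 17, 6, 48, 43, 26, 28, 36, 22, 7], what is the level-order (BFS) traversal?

Tree insertion order: [8, 32, 17, 6, 48, 43, 26, 28, 36, 22, 7]
Tree (level-order array): [8, 6, 32, None, 7, 17, 48, None, None, None, 26, 43, None, 22, 28, 36]
BFS from the root, enqueuing left then right child of each popped node:
  queue [8] -> pop 8, enqueue [6, 32], visited so far: [8]
  queue [6, 32] -> pop 6, enqueue [7], visited so far: [8, 6]
  queue [32, 7] -> pop 32, enqueue [17, 48], visited so far: [8, 6, 32]
  queue [7, 17, 48] -> pop 7, enqueue [none], visited so far: [8, 6, 32, 7]
  queue [17, 48] -> pop 17, enqueue [26], visited so far: [8, 6, 32, 7, 17]
  queue [48, 26] -> pop 48, enqueue [43], visited so far: [8, 6, 32, 7, 17, 48]
  queue [26, 43] -> pop 26, enqueue [22, 28], visited so far: [8, 6, 32, 7, 17, 48, 26]
  queue [43, 22, 28] -> pop 43, enqueue [36], visited so far: [8, 6, 32, 7, 17, 48, 26, 43]
  queue [22, 28, 36] -> pop 22, enqueue [none], visited so far: [8, 6, 32, 7, 17, 48, 26, 43, 22]
  queue [28, 36] -> pop 28, enqueue [none], visited so far: [8, 6, 32, 7, 17, 48, 26, 43, 22, 28]
  queue [36] -> pop 36, enqueue [none], visited so far: [8, 6, 32, 7, 17, 48, 26, 43, 22, 28, 36]
Result: [8, 6, 32, 7, 17, 48, 26, 43, 22, 28, 36]


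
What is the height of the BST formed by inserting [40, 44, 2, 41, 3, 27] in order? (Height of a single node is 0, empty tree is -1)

Insertion order: [40, 44, 2, 41, 3, 27]
Tree (level-order array): [40, 2, 44, None, 3, 41, None, None, 27]
Compute height bottom-up (empty subtree = -1):
  height(27) = 1 + max(-1, -1) = 0
  height(3) = 1 + max(-1, 0) = 1
  height(2) = 1 + max(-1, 1) = 2
  height(41) = 1 + max(-1, -1) = 0
  height(44) = 1 + max(0, -1) = 1
  height(40) = 1 + max(2, 1) = 3
Height = 3


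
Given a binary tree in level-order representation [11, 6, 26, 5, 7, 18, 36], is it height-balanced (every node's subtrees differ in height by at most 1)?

Tree (level-order array): [11, 6, 26, 5, 7, 18, 36]
Definition: a tree is height-balanced if, at every node, |h(left) - h(right)| <= 1 (empty subtree has height -1).
Bottom-up per-node check:
  node 5: h_left=-1, h_right=-1, diff=0 [OK], height=0
  node 7: h_left=-1, h_right=-1, diff=0 [OK], height=0
  node 6: h_left=0, h_right=0, diff=0 [OK], height=1
  node 18: h_left=-1, h_right=-1, diff=0 [OK], height=0
  node 36: h_left=-1, h_right=-1, diff=0 [OK], height=0
  node 26: h_left=0, h_right=0, diff=0 [OK], height=1
  node 11: h_left=1, h_right=1, diff=0 [OK], height=2
All nodes satisfy the balance condition.
Result: Balanced


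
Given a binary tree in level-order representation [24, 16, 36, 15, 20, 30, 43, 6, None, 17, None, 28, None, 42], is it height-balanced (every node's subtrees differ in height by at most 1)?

Tree (level-order array): [24, 16, 36, 15, 20, 30, 43, 6, None, 17, None, 28, None, 42]
Definition: a tree is height-balanced if, at every node, |h(left) - h(right)| <= 1 (empty subtree has height -1).
Bottom-up per-node check:
  node 6: h_left=-1, h_right=-1, diff=0 [OK], height=0
  node 15: h_left=0, h_right=-1, diff=1 [OK], height=1
  node 17: h_left=-1, h_right=-1, diff=0 [OK], height=0
  node 20: h_left=0, h_right=-1, diff=1 [OK], height=1
  node 16: h_left=1, h_right=1, diff=0 [OK], height=2
  node 28: h_left=-1, h_right=-1, diff=0 [OK], height=0
  node 30: h_left=0, h_right=-1, diff=1 [OK], height=1
  node 42: h_left=-1, h_right=-1, diff=0 [OK], height=0
  node 43: h_left=0, h_right=-1, diff=1 [OK], height=1
  node 36: h_left=1, h_right=1, diff=0 [OK], height=2
  node 24: h_left=2, h_right=2, diff=0 [OK], height=3
All nodes satisfy the balance condition.
Result: Balanced


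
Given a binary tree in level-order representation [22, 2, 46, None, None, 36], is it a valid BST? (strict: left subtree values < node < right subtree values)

Level-order array: [22, 2, 46, None, None, 36]
Validate using subtree bounds (lo, hi): at each node, require lo < value < hi,
then recurse left with hi=value and right with lo=value.
Preorder trace (stopping at first violation):
  at node 22 with bounds (-inf, +inf): OK
  at node 2 with bounds (-inf, 22): OK
  at node 46 with bounds (22, +inf): OK
  at node 36 with bounds (22, 46): OK
No violation found at any node.
Result: Valid BST


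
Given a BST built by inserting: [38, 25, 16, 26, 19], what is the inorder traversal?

Tree insertion order: [38, 25, 16, 26, 19]
Tree (level-order array): [38, 25, None, 16, 26, None, 19]
Inorder traversal: [16, 19, 25, 26, 38]


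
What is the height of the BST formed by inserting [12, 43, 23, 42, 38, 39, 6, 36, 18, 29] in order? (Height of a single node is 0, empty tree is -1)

Insertion order: [12, 43, 23, 42, 38, 39, 6, 36, 18, 29]
Tree (level-order array): [12, 6, 43, None, None, 23, None, 18, 42, None, None, 38, None, 36, 39, 29]
Compute height bottom-up (empty subtree = -1):
  height(6) = 1 + max(-1, -1) = 0
  height(18) = 1 + max(-1, -1) = 0
  height(29) = 1 + max(-1, -1) = 0
  height(36) = 1 + max(0, -1) = 1
  height(39) = 1 + max(-1, -1) = 0
  height(38) = 1 + max(1, 0) = 2
  height(42) = 1 + max(2, -1) = 3
  height(23) = 1 + max(0, 3) = 4
  height(43) = 1 + max(4, -1) = 5
  height(12) = 1 + max(0, 5) = 6
Height = 6


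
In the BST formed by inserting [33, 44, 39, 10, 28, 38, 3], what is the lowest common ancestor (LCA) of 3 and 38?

Tree insertion order: [33, 44, 39, 10, 28, 38, 3]
Tree (level-order array): [33, 10, 44, 3, 28, 39, None, None, None, None, None, 38]
In a BST, the LCA of p=3, q=38 is the first node v on the
root-to-leaf path with p <= v <= q (go left if both < v, right if both > v).
Walk from root:
  at 33: 3 <= 33 <= 38, this is the LCA
LCA = 33


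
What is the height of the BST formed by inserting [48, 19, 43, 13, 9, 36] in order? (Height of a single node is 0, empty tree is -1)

Insertion order: [48, 19, 43, 13, 9, 36]
Tree (level-order array): [48, 19, None, 13, 43, 9, None, 36]
Compute height bottom-up (empty subtree = -1):
  height(9) = 1 + max(-1, -1) = 0
  height(13) = 1 + max(0, -1) = 1
  height(36) = 1 + max(-1, -1) = 0
  height(43) = 1 + max(0, -1) = 1
  height(19) = 1 + max(1, 1) = 2
  height(48) = 1 + max(2, -1) = 3
Height = 3


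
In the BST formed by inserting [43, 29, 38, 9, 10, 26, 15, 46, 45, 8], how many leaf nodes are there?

Tree built from: [43, 29, 38, 9, 10, 26, 15, 46, 45, 8]
Tree (level-order array): [43, 29, 46, 9, 38, 45, None, 8, 10, None, None, None, None, None, None, None, 26, 15]
Rule: A leaf has 0 children.
Per-node child counts:
  node 43: 2 child(ren)
  node 29: 2 child(ren)
  node 9: 2 child(ren)
  node 8: 0 child(ren)
  node 10: 1 child(ren)
  node 26: 1 child(ren)
  node 15: 0 child(ren)
  node 38: 0 child(ren)
  node 46: 1 child(ren)
  node 45: 0 child(ren)
Matching nodes: [8, 15, 38, 45]
Count of leaf nodes: 4


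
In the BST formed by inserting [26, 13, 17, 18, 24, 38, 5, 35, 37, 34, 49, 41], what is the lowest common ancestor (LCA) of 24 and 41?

Tree insertion order: [26, 13, 17, 18, 24, 38, 5, 35, 37, 34, 49, 41]
Tree (level-order array): [26, 13, 38, 5, 17, 35, 49, None, None, None, 18, 34, 37, 41, None, None, 24]
In a BST, the LCA of p=24, q=41 is the first node v on the
root-to-leaf path with p <= v <= q (go left if both < v, right if both > v).
Walk from root:
  at 26: 24 <= 26 <= 41, this is the LCA
LCA = 26


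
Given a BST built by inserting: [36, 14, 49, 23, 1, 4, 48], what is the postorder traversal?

Tree insertion order: [36, 14, 49, 23, 1, 4, 48]
Tree (level-order array): [36, 14, 49, 1, 23, 48, None, None, 4]
Postorder traversal: [4, 1, 23, 14, 48, 49, 36]


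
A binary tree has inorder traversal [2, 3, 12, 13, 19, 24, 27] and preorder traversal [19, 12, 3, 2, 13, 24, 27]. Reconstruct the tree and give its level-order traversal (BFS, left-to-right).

Inorder:  [2, 3, 12, 13, 19, 24, 27]
Preorder: [19, 12, 3, 2, 13, 24, 27]
Algorithm: preorder visits root first, so consume preorder in order;
for each root, split the current inorder slice at that value into
left-subtree inorder and right-subtree inorder, then recurse.
Recursive splits:
  root=19; inorder splits into left=[2, 3, 12, 13], right=[24, 27]
  root=12; inorder splits into left=[2, 3], right=[13]
  root=3; inorder splits into left=[2], right=[]
  root=2; inorder splits into left=[], right=[]
  root=13; inorder splits into left=[], right=[]
  root=24; inorder splits into left=[], right=[27]
  root=27; inorder splits into left=[], right=[]
Reconstructed level-order: [19, 12, 24, 3, 13, 27, 2]


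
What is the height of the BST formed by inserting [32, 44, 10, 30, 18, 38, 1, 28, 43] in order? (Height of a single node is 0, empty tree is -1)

Insertion order: [32, 44, 10, 30, 18, 38, 1, 28, 43]
Tree (level-order array): [32, 10, 44, 1, 30, 38, None, None, None, 18, None, None, 43, None, 28]
Compute height bottom-up (empty subtree = -1):
  height(1) = 1 + max(-1, -1) = 0
  height(28) = 1 + max(-1, -1) = 0
  height(18) = 1 + max(-1, 0) = 1
  height(30) = 1 + max(1, -1) = 2
  height(10) = 1 + max(0, 2) = 3
  height(43) = 1 + max(-1, -1) = 0
  height(38) = 1 + max(-1, 0) = 1
  height(44) = 1 + max(1, -1) = 2
  height(32) = 1 + max(3, 2) = 4
Height = 4


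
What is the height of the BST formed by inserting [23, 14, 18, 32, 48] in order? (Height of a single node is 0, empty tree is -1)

Insertion order: [23, 14, 18, 32, 48]
Tree (level-order array): [23, 14, 32, None, 18, None, 48]
Compute height bottom-up (empty subtree = -1):
  height(18) = 1 + max(-1, -1) = 0
  height(14) = 1 + max(-1, 0) = 1
  height(48) = 1 + max(-1, -1) = 0
  height(32) = 1 + max(-1, 0) = 1
  height(23) = 1 + max(1, 1) = 2
Height = 2


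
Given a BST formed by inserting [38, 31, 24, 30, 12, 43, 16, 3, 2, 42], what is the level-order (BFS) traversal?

Tree insertion order: [38, 31, 24, 30, 12, 43, 16, 3, 2, 42]
Tree (level-order array): [38, 31, 43, 24, None, 42, None, 12, 30, None, None, 3, 16, None, None, 2]
BFS from the root, enqueuing left then right child of each popped node:
  queue [38] -> pop 38, enqueue [31, 43], visited so far: [38]
  queue [31, 43] -> pop 31, enqueue [24], visited so far: [38, 31]
  queue [43, 24] -> pop 43, enqueue [42], visited so far: [38, 31, 43]
  queue [24, 42] -> pop 24, enqueue [12, 30], visited so far: [38, 31, 43, 24]
  queue [42, 12, 30] -> pop 42, enqueue [none], visited so far: [38, 31, 43, 24, 42]
  queue [12, 30] -> pop 12, enqueue [3, 16], visited so far: [38, 31, 43, 24, 42, 12]
  queue [30, 3, 16] -> pop 30, enqueue [none], visited so far: [38, 31, 43, 24, 42, 12, 30]
  queue [3, 16] -> pop 3, enqueue [2], visited so far: [38, 31, 43, 24, 42, 12, 30, 3]
  queue [16, 2] -> pop 16, enqueue [none], visited so far: [38, 31, 43, 24, 42, 12, 30, 3, 16]
  queue [2] -> pop 2, enqueue [none], visited so far: [38, 31, 43, 24, 42, 12, 30, 3, 16, 2]
Result: [38, 31, 43, 24, 42, 12, 30, 3, 16, 2]


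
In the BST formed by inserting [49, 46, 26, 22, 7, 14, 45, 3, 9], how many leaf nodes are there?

Tree built from: [49, 46, 26, 22, 7, 14, 45, 3, 9]
Tree (level-order array): [49, 46, None, 26, None, 22, 45, 7, None, None, None, 3, 14, None, None, 9]
Rule: A leaf has 0 children.
Per-node child counts:
  node 49: 1 child(ren)
  node 46: 1 child(ren)
  node 26: 2 child(ren)
  node 22: 1 child(ren)
  node 7: 2 child(ren)
  node 3: 0 child(ren)
  node 14: 1 child(ren)
  node 9: 0 child(ren)
  node 45: 0 child(ren)
Matching nodes: [3, 9, 45]
Count of leaf nodes: 3


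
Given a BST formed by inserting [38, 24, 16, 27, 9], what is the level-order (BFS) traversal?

Tree insertion order: [38, 24, 16, 27, 9]
Tree (level-order array): [38, 24, None, 16, 27, 9]
BFS from the root, enqueuing left then right child of each popped node:
  queue [38] -> pop 38, enqueue [24], visited so far: [38]
  queue [24] -> pop 24, enqueue [16, 27], visited so far: [38, 24]
  queue [16, 27] -> pop 16, enqueue [9], visited so far: [38, 24, 16]
  queue [27, 9] -> pop 27, enqueue [none], visited so far: [38, 24, 16, 27]
  queue [9] -> pop 9, enqueue [none], visited so far: [38, 24, 16, 27, 9]
Result: [38, 24, 16, 27, 9]


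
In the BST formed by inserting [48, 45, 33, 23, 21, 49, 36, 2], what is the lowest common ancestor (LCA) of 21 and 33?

Tree insertion order: [48, 45, 33, 23, 21, 49, 36, 2]
Tree (level-order array): [48, 45, 49, 33, None, None, None, 23, 36, 21, None, None, None, 2]
In a BST, the LCA of p=21, q=33 is the first node v on the
root-to-leaf path with p <= v <= q (go left if both < v, right if both > v).
Walk from root:
  at 48: both 21 and 33 < 48, go left
  at 45: both 21 and 33 < 45, go left
  at 33: 21 <= 33 <= 33, this is the LCA
LCA = 33


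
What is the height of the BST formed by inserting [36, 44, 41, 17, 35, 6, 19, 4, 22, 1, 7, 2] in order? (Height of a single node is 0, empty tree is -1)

Insertion order: [36, 44, 41, 17, 35, 6, 19, 4, 22, 1, 7, 2]
Tree (level-order array): [36, 17, 44, 6, 35, 41, None, 4, 7, 19, None, None, None, 1, None, None, None, None, 22, None, 2]
Compute height bottom-up (empty subtree = -1):
  height(2) = 1 + max(-1, -1) = 0
  height(1) = 1 + max(-1, 0) = 1
  height(4) = 1 + max(1, -1) = 2
  height(7) = 1 + max(-1, -1) = 0
  height(6) = 1 + max(2, 0) = 3
  height(22) = 1 + max(-1, -1) = 0
  height(19) = 1 + max(-1, 0) = 1
  height(35) = 1 + max(1, -1) = 2
  height(17) = 1 + max(3, 2) = 4
  height(41) = 1 + max(-1, -1) = 0
  height(44) = 1 + max(0, -1) = 1
  height(36) = 1 + max(4, 1) = 5
Height = 5


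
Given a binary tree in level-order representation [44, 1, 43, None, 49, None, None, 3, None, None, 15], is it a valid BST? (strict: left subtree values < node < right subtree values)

Level-order array: [44, 1, 43, None, 49, None, None, 3, None, None, 15]
Validate using subtree bounds (lo, hi): at each node, require lo < value < hi,
then recurse left with hi=value and right with lo=value.
Preorder trace (stopping at first violation):
  at node 44 with bounds (-inf, +inf): OK
  at node 1 with bounds (-inf, 44): OK
  at node 49 with bounds (1, 44): VIOLATION
Node 49 violates its bound: not (1 < 49 < 44).
Result: Not a valid BST


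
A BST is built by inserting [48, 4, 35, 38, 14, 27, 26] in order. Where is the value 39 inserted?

Starting tree (level order): [48, 4, None, None, 35, 14, 38, None, 27, None, None, 26]
Insertion path: 48 -> 4 -> 35 -> 38
Result: insert 39 as right child of 38
Final tree (level order): [48, 4, None, None, 35, 14, 38, None, 27, None, 39, 26]


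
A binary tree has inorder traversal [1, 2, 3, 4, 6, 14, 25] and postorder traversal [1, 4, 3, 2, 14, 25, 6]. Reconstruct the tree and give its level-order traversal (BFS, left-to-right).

Inorder:   [1, 2, 3, 4, 6, 14, 25]
Postorder: [1, 4, 3, 2, 14, 25, 6]
Algorithm: postorder visits root last, so walk postorder right-to-left;
each value is the root of the current inorder slice — split it at that
value, recurse on the right subtree first, then the left.
Recursive splits:
  root=6; inorder splits into left=[1, 2, 3, 4], right=[14, 25]
  root=25; inorder splits into left=[14], right=[]
  root=14; inorder splits into left=[], right=[]
  root=2; inorder splits into left=[1], right=[3, 4]
  root=3; inorder splits into left=[], right=[4]
  root=4; inorder splits into left=[], right=[]
  root=1; inorder splits into left=[], right=[]
Reconstructed level-order: [6, 2, 25, 1, 3, 14, 4]


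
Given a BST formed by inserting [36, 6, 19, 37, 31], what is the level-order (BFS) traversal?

Tree insertion order: [36, 6, 19, 37, 31]
Tree (level-order array): [36, 6, 37, None, 19, None, None, None, 31]
BFS from the root, enqueuing left then right child of each popped node:
  queue [36] -> pop 36, enqueue [6, 37], visited so far: [36]
  queue [6, 37] -> pop 6, enqueue [19], visited so far: [36, 6]
  queue [37, 19] -> pop 37, enqueue [none], visited so far: [36, 6, 37]
  queue [19] -> pop 19, enqueue [31], visited so far: [36, 6, 37, 19]
  queue [31] -> pop 31, enqueue [none], visited so far: [36, 6, 37, 19, 31]
Result: [36, 6, 37, 19, 31]


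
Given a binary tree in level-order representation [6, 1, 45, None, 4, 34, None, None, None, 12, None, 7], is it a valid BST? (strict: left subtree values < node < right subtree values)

Level-order array: [6, 1, 45, None, 4, 34, None, None, None, 12, None, 7]
Validate using subtree bounds (lo, hi): at each node, require lo < value < hi,
then recurse left with hi=value and right with lo=value.
Preorder trace (stopping at first violation):
  at node 6 with bounds (-inf, +inf): OK
  at node 1 with bounds (-inf, 6): OK
  at node 4 with bounds (1, 6): OK
  at node 45 with bounds (6, +inf): OK
  at node 34 with bounds (6, 45): OK
  at node 12 with bounds (6, 34): OK
  at node 7 with bounds (6, 12): OK
No violation found at any node.
Result: Valid BST


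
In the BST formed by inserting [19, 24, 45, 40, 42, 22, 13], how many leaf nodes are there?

Tree built from: [19, 24, 45, 40, 42, 22, 13]
Tree (level-order array): [19, 13, 24, None, None, 22, 45, None, None, 40, None, None, 42]
Rule: A leaf has 0 children.
Per-node child counts:
  node 19: 2 child(ren)
  node 13: 0 child(ren)
  node 24: 2 child(ren)
  node 22: 0 child(ren)
  node 45: 1 child(ren)
  node 40: 1 child(ren)
  node 42: 0 child(ren)
Matching nodes: [13, 22, 42]
Count of leaf nodes: 3


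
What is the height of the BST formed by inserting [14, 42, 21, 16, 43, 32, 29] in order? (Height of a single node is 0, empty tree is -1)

Insertion order: [14, 42, 21, 16, 43, 32, 29]
Tree (level-order array): [14, None, 42, 21, 43, 16, 32, None, None, None, None, 29]
Compute height bottom-up (empty subtree = -1):
  height(16) = 1 + max(-1, -1) = 0
  height(29) = 1 + max(-1, -1) = 0
  height(32) = 1 + max(0, -1) = 1
  height(21) = 1 + max(0, 1) = 2
  height(43) = 1 + max(-1, -1) = 0
  height(42) = 1 + max(2, 0) = 3
  height(14) = 1 + max(-1, 3) = 4
Height = 4


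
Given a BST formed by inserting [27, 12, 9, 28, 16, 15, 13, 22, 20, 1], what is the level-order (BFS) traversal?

Tree insertion order: [27, 12, 9, 28, 16, 15, 13, 22, 20, 1]
Tree (level-order array): [27, 12, 28, 9, 16, None, None, 1, None, 15, 22, None, None, 13, None, 20]
BFS from the root, enqueuing left then right child of each popped node:
  queue [27] -> pop 27, enqueue [12, 28], visited so far: [27]
  queue [12, 28] -> pop 12, enqueue [9, 16], visited so far: [27, 12]
  queue [28, 9, 16] -> pop 28, enqueue [none], visited so far: [27, 12, 28]
  queue [9, 16] -> pop 9, enqueue [1], visited so far: [27, 12, 28, 9]
  queue [16, 1] -> pop 16, enqueue [15, 22], visited so far: [27, 12, 28, 9, 16]
  queue [1, 15, 22] -> pop 1, enqueue [none], visited so far: [27, 12, 28, 9, 16, 1]
  queue [15, 22] -> pop 15, enqueue [13], visited so far: [27, 12, 28, 9, 16, 1, 15]
  queue [22, 13] -> pop 22, enqueue [20], visited so far: [27, 12, 28, 9, 16, 1, 15, 22]
  queue [13, 20] -> pop 13, enqueue [none], visited so far: [27, 12, 28, 9, 16, 1, 15, 22, 13]
  queue [20] -> pop 20, enqueue [none], visited so far: [27, 12, 28, 9, 16, 1, 15, 22, 13, 20]
Result: [27, 12, 28, 9, 16, 1, 15, 22, 13, 20]


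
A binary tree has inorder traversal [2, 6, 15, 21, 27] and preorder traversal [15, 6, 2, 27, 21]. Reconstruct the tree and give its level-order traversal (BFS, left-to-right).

Inorder:  [2, 6, 15, 21, 27]
Preorder: [15, 6, 2, 27, 21]
Algorithm: preorder visits root first, so consume preorder in order;
for each root, split the current inorder slice at that value into
left-subtree inorder and right-subtree inorder, then recurse.
Recursive splits:
  root=15; inorder splits into left=[2, 6], right=[21, 27]
  root=6; inorder splits into left=[2], right=[]
  root=2; inorder splits into left=[], right=[]
  root=27; inorder splits into left=[21], right=[]
  root=21; inorder splits into left=[], right=[]
Reconstructed level-order: [15, 6, 27, 2, 21]


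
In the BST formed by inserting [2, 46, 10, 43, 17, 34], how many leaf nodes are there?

Tree built from: [2, 46, 10, 43, 17, 34]
Tree (level-order array): [2, None, 46, 10, None, None, 43, 17, None, None, 34]
Rule: A leaf has 0 children.
Per-node child counts:
  node 2: 1 child(ren)
  node 46: 1 child(ren)
  node 10: 1 child(ren)
  node 43: 1 child(ren)
  node 17: 1 child(ren)
  node 34: 0 child(ren)
Matching nodes: [34]
Count of leaf nodes: 1


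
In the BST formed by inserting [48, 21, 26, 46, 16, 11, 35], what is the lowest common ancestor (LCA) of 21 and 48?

Tree insertion order: [48, 21, 26, 46, 16, 11, 35]
Tree (level-order array): [48, 21, None, 16, 26, 11, None, None, 46, None, None, 35]
In a BST, the LCA of p=21, q=48 is the first node v on the
root-to-leaf path with p <= v <= q (go left if both < v, right if both > v).
Walk from root:
  at 48: 21 <= 48 <= 48, this is the LCA
LCA = 48


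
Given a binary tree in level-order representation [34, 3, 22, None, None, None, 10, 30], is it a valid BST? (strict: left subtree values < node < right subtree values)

Level-order array: [34, 3, 22, None, None, None, 10, 30]
Validate using subtree bounds (lo, hi): at each node, require lo < value < hi,
then recurse left with hi=value and right with lo=value.
Preorder trace (stopping at first violation):
  at node 34 with bounds (-inf, +inf): OK
  at node 3 with bounds (-inf, 34): OK
  at node 22 with bounds (34, +inf): VIOLATION
Node 22 violates its bound: not (34 < 22 < +inf).
Result: Not a valid BST


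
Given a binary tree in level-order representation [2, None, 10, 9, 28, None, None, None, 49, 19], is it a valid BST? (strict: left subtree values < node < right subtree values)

Level-order array: [2, None, 10, 9, 28, None, None, None, 49, 19]
Validate using subtree bounds (lo, hi): at each node, require lo < value < hi,
then recurse left with hi=value and right with lo=value.
Preorder trace (stopping at first violation):
  at node 2 with bounds (-inf, +inf): OK
  at node 10 with bounds (2, +inf): OK
  at node 9 with bounds (2, 10): OK
  at node 28 with bounds (10, +inf): OK
  at node 49 with bounds (28, +inf): OK
  at node 19 with bounds (28, 49): VIOLATION
Node 19 violates its bound: not (28 < 19 < 49).
Result: Not a valid BST


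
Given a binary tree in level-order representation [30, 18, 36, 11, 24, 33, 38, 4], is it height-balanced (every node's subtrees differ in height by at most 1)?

Tree (level-order array): [30, 18, 36, 11, 24, 33, 38, 4]
Definition: a tree is height-balanced if, at every node, |h(left) - h(right)| <= 1 (empty subtree has height -1).
Bottom-up per-node check:
  node 4: h_left=-1, h_right=-1, diff=0 [OK], height=0
  node 11: h_left=0, h_right=-1, diff=1 [OK], height=1
  node 24: h_left=-1, h_right=-1, diff=0 [OK], height=0
  node 18: h_left=1, h_right=0, diff=1 [OK], height=2
  node 33: h_left=-1, h_right=-1, diff=0 [OK], height=0
  node 38: h_left=-1, h_right=-1, diff=0 [OK], height=0
  node 36: h_left=0, h_right=0, diff=0 [OK], height=1
  node 30: h_left=2, h_right=1, diff=1 [OK], height=3
All nodes satisfy the balance condition.
Result: Balanced


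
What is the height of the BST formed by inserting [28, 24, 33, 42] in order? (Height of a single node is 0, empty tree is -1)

Insertion order: [28, 24, 33, 42]
Tree (level-order array): [28, 24, 33, None, None, None, 42]
Compute height bottom-up (empty subtree = -1):
  height(24) = 1 + max(-1, -1) = 0
  height(42) = 1 + max(-1, -1) = 0
  height(33) = 1 + max(-1, 0) = 1
  height(28) = 1 + max(0, 1) = 2
Height = 2


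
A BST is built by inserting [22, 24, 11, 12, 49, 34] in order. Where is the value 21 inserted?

Starting tree (level order): [22, 11, 24, None, 12, None, 49, None, None, 34]
Insertion path: 22 -> 11 -> 12
Result: insert 21 as right child of 12
Final tree (level order): [22, 11, 24, None, 12, None, 49, None, 21, 34]


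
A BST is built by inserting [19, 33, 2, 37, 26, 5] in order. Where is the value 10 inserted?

Starting tree (level order): [19, 2, 33, None, 5, 26, 37]
Insertion path: 19 -> 2 -> 5
Result: insert 10 as right child of 5
Final tree (level order): [19, 2, 33, None, 5, 26, 37, None, 10]


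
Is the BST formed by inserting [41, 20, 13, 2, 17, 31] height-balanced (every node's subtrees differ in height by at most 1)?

Tree (level-order array): [41, 20, None, 13, 31, 2, 17]
Definition: a tree is height-balanced if, at every node, |h(left) - h(right)| <= 1 (empty subtree has height -1).
Bottom-up per-node check:
  node 2: h_left=-1, h_right=-1, diff=0 [OK], height=0
  node 17: h_left=-1, h_right=-1, diff=0 [OK], height=0
  node 13: h_left=0, h_right=0, diff=0 [OK], height=1
  node 31: h_left=-1, h_right=-1, diff=0 [OK], height=0
  node 20: h_left=1, h_right=0, diff=1 [OK], height=2
  node 41: h_left=2, h_right=-1, diff=3 [FAIL (|2--1|=3 > 1)], height=3
Node 41 violates the condition: |2 - -1| = 3 > 1.
Result: Not balanced


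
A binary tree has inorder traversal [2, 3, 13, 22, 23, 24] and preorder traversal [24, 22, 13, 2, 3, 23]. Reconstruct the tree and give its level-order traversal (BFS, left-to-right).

Inorder:  [2, 3, 13, 22, 23, 24]
Preorder: [24, 22, 13, 2, 3, 23]
Algorithm: preorder visits root first, so consume preorder in order;
for each root, split the current inorder slice at that value into
left-subtree inorder and right-subtree inorder, then recurse.
Recursive splits:
  root=24; inorder splits into left=[2, 3, 13, 22, 23], right=[]
  root=22; inorder splits into left=[2, 3, 13], right=[23]
  root=13; inorder splits into left=[2, 3], right=[]
  root=2; inorder splits into left=[], right=[3]
  root=3; inorder splits into left=[], right=[]
  root=23; inorder splits into left=[], right=[]
Reconstructed level-order: [24, 22, 13, 23, 2, 3]


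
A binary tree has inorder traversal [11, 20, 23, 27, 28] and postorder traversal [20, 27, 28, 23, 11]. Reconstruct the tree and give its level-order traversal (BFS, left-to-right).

Inorder:   [11, 20, 23, 27, 28]
Postorder: [20, 27, 28, 23, 11]
Algorithm: postorder visits root last, so walk postorder right-to-left;
each value is the root of the current inorder slice — split it at that
value, recurse on the right subtree first, then the left.
Recursive splits:
  root=11; inorder splits into left=[], right=[20, 23, 27, 28]
  root=23; inorder splits into left=[20], right=[27, 28]
  root=28; inorder splits into left=[27], right=[]
  root=27; inorder splits into left=[], right=[]
  root=20; inorder splits into left=[], right=[]
Reconstructed level-order: [11, 23, 20, 28, 27]


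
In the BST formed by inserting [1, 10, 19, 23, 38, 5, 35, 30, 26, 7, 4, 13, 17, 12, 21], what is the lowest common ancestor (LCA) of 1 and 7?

Tree insertion order: [1, 10, 19, 23, 38, 5, 35, 30, 26, 7, 4, 13, 17, 12, 21]
Tree (level-order array): [1, None, 10, 5, 19, 4, 7, 13, 23, None, None, None, None, 12, 17, 21, 38, None, None, None, None, None, None, 35, None, 30, None, 26]
In a BST, the LCA of p=1, q=7 is the first node v on the
root-to-leaf path with p <= v <= q (go left if both < v, right if both > v).
Walk from root:
  at 1: 1 <= 1 <= 7, this is the LCA
LCA = 1


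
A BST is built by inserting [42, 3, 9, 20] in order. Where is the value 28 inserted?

Starting tree (level order): [42, 3, None, None, 9, None, 20]
Insertion path: 42 -> 3 -> 9 -> 20
Result: insert 28 as right child of 20
Final tree (level order): [42, 3, None, None, 9, None, 20, None, 28]


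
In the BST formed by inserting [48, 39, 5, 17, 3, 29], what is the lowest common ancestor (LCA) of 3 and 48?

Tree insertion order: [48, 39, 5, 17, 3, 29]
Tree (level-order array): [48, 39, None, 5, None, 3, 17, None, None, None, 29]
In a BST, the LCA of p=3, q=48 is the first node v on the
root-to-leaf path with p <= v <= q (go left if both < v, right if both > v).
Walk from root:
  at 48: 3 <= 48 <= 48, this is the LCA
LCA = 48


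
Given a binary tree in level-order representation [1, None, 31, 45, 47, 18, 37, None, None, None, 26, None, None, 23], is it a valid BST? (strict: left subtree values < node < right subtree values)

Level-order array: [1, None, 31, 45, 47, 18, 37, None, None, None, 26, None, None, 23]
Validate using subtree bounds (lo, hi): at each node, require lo < value < hi,
then recurse left with hi=value and right with lo=value.
Preorder trace (stopping at first violation):
  at node 1 with bounds (-inf, +inf): OK
  at node 31 with bounds (1, +inf): OK
  at node 45 with bounds (1, 31): VIOLATION
Node 45 violates its bound: not (1 < 45 < 31).
Result: Not a valid BST


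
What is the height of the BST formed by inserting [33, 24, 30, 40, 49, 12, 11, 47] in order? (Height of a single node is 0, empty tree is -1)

Insertion order: [33, 24, 30, 40, 49, 12, 11, 47]
Tree (level-order array): [33, 24, 40, 12, 30, None, 49, 11, None, None, None, 47]
Compute height bottom-up (empty subtree = -1):
  height(11) = 1 + max(-1, -1) = 0
  height(12) = 1 + max(0, -1) = 1
  height(30) = 1 + max(-1, -1) = 0
  height(24) = 1 + max(1, 0) = 2
  height(47) = 1 + max(-1, -1) = 0
  height(49) = 1 + max(0, -1) = 1
  height(40) = 1 + max(-1, 1) = 2
  height(33) = 1 + max(2, 2) = 3
Height = 3


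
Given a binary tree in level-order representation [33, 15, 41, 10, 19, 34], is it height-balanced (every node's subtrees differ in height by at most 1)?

Tree (level-order array): [33, 15, 41, 10, 19, 34]
Definition: a tree is height-balanced if, at every node, |h(left) - h(right)| <= 1 (empty subtree has height -1).
Bottom-up per-node check:
  node 10: h_left=-1, h_right=-1, diff=0 [OK], height=0
  node 19: h_left=-1, h_right=-1, diff=0 [OK], height=0
  node 15: h_left=0, h_right=0, diff=0 [OK], height=1
  node 34: h_left=-1, h_right=-1, diff=0 [OK], height=0
  node 41: h_left=0, h_right=-1, diff=1 [OK], height=1
  node 33: h_left=1, h_right=1, diff=0 [OK], height=2
All nodes satisfy the balance condition.
Result: Balanced


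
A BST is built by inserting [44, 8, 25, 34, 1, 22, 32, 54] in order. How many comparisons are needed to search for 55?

Search path for 55: 44 -> 54
Found: False
Comparisons: 2


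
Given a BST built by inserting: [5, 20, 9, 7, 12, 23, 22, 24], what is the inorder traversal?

Tree insertion order: [5, 20, 9, 7, 12, 23, 22, 24]
Tree (level-order array): [5, None, 20, 9, 23, 7, 12, 22, 24]
Inorder traversal: [5, 7, 9, 12, 20, 22, 23, 24]


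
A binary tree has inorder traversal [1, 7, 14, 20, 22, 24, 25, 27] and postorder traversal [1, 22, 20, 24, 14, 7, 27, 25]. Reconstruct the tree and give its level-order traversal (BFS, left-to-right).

Inorder:   [1, 7, 14, 20, 22, 24, 25, 27]
Postorder: [1, 22, 20, 24, 14, 7, 27, 25]
Algorithm: postorder visits root last, so walk postorder right-to-left;
each value is the root of the current inorder slice — split it at that
value, recurse on the right subtree first, then the left.
Recursive splits:
  root=25; inorder splits into left=[1, 7, 14, 20, 22, 24], right=[27]
  root=27; inorder splits into left=[], right=[]
  root=7; inorder splits into left=[1], right=[14, 20, 22, 24]
  root=14; inorder splits into left=[], right=[20, 22, 24]
  root=24; inorder splits into left=[20, 22], right=[]
  root=20; inorder splits into left=[], right=[22]
  root=22; inorder splits into left=[], right=[]
  root=1; inorder splits into left=[], right=[]
Reconstructed level-order: [25, 7, 27, 1, 14, 24, 20, 22]
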